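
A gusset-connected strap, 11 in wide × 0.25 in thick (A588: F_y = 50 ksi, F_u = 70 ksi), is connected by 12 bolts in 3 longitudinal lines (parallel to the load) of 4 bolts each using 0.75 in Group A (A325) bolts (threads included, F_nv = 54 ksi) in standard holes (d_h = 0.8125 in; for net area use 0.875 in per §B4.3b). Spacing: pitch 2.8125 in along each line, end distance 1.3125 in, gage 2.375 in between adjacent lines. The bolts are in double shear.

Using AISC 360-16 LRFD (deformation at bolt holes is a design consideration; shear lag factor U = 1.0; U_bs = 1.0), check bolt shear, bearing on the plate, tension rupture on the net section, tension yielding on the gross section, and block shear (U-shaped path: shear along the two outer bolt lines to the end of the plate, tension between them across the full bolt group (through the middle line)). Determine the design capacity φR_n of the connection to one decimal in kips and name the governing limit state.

109.9 kips (net-section rupture governs)

Bolt shear: A_b = π(0.75)²/4 = 0.44179 in². φR_n = 0.75 × 54 × 0.44179 × 12 × 2 = 429.4 kips.
Bearing (0.25 in plate, F_u = 70 ksi): end bolts L_c = 1.3125 − 0.8125/2 = 0.90625, R_n = min(1.2×0.90625×0.25×70, 2.4×0.75×0.25×70) = 19.031 kips/bolt; interior L_c = 2.8125 − 0.8125 = 2, R_n = 31.5 kips/bolt. φR_n = 0.75 × (3×19.031 + 9×31.5) = 255.4 kips.
Tension rupture (net): A_n = (11 − 3×0.875)×0.25 = 2.0938 in² (U = 1.0, A_e = A_n). φR_n = 0.75 × 70 × 2.0938 = 109.9 kips.
Tension yield (gross): A_g = 11×0.25 = 2.75 in². φR_n = 0.90 × 50 × 2.75 = 123.8 kips.
Block shear: shear path 2×[1.3125+3×2.8125] = 2×9.75 in, A_gv = 4.875, A_nv = 2×(9.75 − 3.5×0.875)×0.25 = 3.3438 in²; tension across gage: (4.75 − 2×0.875)×0.25 = 0.75 in². R_n = min(0.6×70×3.3438, 0.6×50×4.875) + 1.0×70×0.75 = min(140.44, 146.25) + 52.5 = 192.94 kips. φR_n = 0.75 × 192.94 = 144.7 kips.
Governing: min(429.4, 255.4, 109.9, 123.8, 144.7) = 109.9 kips → net-section rupture.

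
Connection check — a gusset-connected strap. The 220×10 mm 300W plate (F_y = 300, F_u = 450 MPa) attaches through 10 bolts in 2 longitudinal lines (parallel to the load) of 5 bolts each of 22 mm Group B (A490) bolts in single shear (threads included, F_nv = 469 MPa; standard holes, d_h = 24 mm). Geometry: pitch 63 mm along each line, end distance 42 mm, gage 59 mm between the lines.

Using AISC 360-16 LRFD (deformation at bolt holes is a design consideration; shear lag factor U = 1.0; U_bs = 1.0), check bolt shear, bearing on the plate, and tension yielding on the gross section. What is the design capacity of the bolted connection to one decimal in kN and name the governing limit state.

Bolt shear: A_b = π(22)²/4 = 380.13 mm². φR_n = 0.75 × 469 × 380.13 × 10 × 1 = 1337.1 kN.
Bearing (10 mm plate, F_u = 450 MPa): end bolts L_c = 42 − 24/2 = 30, R_n = min(1.2×30×10×450, 2.4×22×10×450) = 162 kN/bolt; interior L_c = 63 − 24 = 39, R_n = 210.6 kN/bolt. φR_n = 0.75 × (2×162 + 8×210.6) = 1506.6 kN.
Tension yield (gross): A_g = 220×10 = 2200 mm². φR_n = 0.90 × 300 × 2200 = 594.0 kN.
Governing: min(1337.1, 1506.6, 594.0) = 594.0 kN → gross-section yield.

594.0 kN (gross-section yield governs)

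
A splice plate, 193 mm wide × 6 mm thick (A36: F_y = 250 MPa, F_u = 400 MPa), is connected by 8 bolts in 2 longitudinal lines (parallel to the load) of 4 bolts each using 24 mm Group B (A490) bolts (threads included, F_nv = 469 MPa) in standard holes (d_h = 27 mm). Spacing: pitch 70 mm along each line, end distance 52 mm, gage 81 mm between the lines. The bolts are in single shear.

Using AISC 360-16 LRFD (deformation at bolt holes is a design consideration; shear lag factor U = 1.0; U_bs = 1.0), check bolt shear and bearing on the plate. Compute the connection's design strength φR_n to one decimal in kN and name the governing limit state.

723.6 kN (bearing governs)

Bolt shear: A_b = π(24)²/4 = 452.39 mm². φR_n = 0.75 × 469 × 452.39 × 8 × 1 = 1273.0 kN.
Bearing (6 mm plate, F_u = 400 MPa): end bolts L_c = 52 − 27/2 = 38.5, R_n = min(1.2×38.5×6×400, 2.4×24×6×400) = 110.88 kN/bolt; interior L_c = 70 − 27 = 43, R_n = 123.84 kN/bolt. φR_n = 0.75 × (2×110.88 + 6×123.84) = 723.6 kN.
Governing: min(1273.0, 723.6) = 723.6 kN → bearing.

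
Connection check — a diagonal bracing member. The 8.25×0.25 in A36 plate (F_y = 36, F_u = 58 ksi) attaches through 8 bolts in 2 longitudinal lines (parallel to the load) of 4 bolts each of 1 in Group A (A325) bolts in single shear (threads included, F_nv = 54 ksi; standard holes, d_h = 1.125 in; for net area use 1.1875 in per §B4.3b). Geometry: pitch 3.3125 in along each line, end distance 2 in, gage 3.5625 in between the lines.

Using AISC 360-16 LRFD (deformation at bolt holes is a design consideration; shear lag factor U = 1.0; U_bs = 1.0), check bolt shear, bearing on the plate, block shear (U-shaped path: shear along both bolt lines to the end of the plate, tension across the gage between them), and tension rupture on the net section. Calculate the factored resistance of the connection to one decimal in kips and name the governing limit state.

63.9 kips (net-section rupture governs)

Bolt shear: A_b = π(1)²/4 = 0.7854 in². φR_n = 0.75 × 54 × 0.7854 × 8 × 1 = 254.5 kips.
Bearing (0.25 in plate, F_u = 58 ksi): end bolts L_c = 2 − 1.125/2 = 1.4375, R_n = min(1.2×1.4375×0.25×58, 2.4×1×0.25×58) = 25.013 kips/bolt; interior L_c = 3.3125 − 1.125 = 2.1875, R_n = 34.8 kips/bolt. φR_n = 0.75 × (2×25.013 + 6×34.8) = 194.1 kips.
Block shear: shear path 2×[2+3×3.3125] = 2×11.9375 in, A_gv = 5.9688, A_nv = 2×(11.9375 − 3.5×1.1875)×0.25 = 3.8906 in²; tension across gage: (3.5625 − 1×1.1875)×0.25 = 0.59375 in². R_n = min(0.6×58×3.8906, 0.6×36×5.9688) + 1.0×58×0.59375 = min(135.39, 128.93) + 34.438 = 163.37 kips. φR_n = 0.75 × 163.37 = 122.5 kips.
Tension rupture (net): A_n = (8.25 − 2×1.1875)×0.25 = 1.4688 in² (U = 1.0, A_e = A_n). φR_n = 0.75 × 58 × 1.4688 = 63.9 kips.
Governing: min(254.5, 194.1, 122.5, 63.9) = 63.9 kips → net-section rupture.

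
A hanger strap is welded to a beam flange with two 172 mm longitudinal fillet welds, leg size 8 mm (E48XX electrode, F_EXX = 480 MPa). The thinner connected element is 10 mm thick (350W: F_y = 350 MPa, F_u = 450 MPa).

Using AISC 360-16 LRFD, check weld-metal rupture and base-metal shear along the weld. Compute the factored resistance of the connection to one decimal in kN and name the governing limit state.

420.3 kN (weld metal governs)

Weld metal: throat = 0.707×8 = 5.656 mm, L = 2×172 = 344 mm. φR_n = 0.75 × 0.6 × 480 × 5.656 × 344 = 420.3 kN.
Base metal shear (10 mm plate): yield φR_n = 1.0×0.6×350×10×344 = 722.4 kN; rupture φR_n = 0.75×0.6×450×10×344 = 696.6 kN; take 696.6 kN (rupture).
Governing: min(420.3, 696.6) = 420.3 kN → weld metal.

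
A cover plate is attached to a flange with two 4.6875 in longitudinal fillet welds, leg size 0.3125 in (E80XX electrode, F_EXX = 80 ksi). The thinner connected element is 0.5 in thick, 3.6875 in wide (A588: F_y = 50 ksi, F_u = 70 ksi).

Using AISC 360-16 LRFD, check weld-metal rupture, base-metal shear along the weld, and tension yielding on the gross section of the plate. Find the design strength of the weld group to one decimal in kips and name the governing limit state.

Weld metal: throat = 0.707×0.3125 = 0.22094 in, L = 2×4.6875 = 9.375 in. φR_n = 0.75 × 0.6 × 80 × 0.22094 × 9.375 = 74.6 kips.
Base metal shear (0.5 in plate): yield φR_n = 1.0×0.6×50×0.5×9.375 = 140.6 kips; rupture φR_n = 0.75×0.6×70×0.5×9.375 = 147.7 kips; take 140.6 kips (yield).
Tension yield (gross): A_g = 3.6875×0.5 = 1.8438 in². φR_n = 0.90 × 50 × 1.8438 = 83.0 kips.
Governing: min(74.6, 140.6, 83.0) = 74.6 kips → weld metal.

74.6 kips (weld metal governs)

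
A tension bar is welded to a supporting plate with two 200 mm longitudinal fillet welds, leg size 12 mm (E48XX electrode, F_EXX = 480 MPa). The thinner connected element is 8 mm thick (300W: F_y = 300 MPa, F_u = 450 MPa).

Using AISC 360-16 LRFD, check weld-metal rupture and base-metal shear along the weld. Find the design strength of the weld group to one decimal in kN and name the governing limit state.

576.0 kN (base-metal shear governs)

Weld metal: throat = 0.707×12 = 8.484 mm, L = 2×200 = 400 mm. φR_n = 0.75 × 0.6 × 480 × 8.484 × 400 = 733.0 kN.
Base metal shear (8 mm plate): yield φR_n = 1.0×0.6×300×8×400 = 576.0 kN; rupture φR_n = 0.75×0.6×450×8×400 = 648.0 kN; take 576.0 kN (yield).
Governing: min(733.0, 576.0) = 576.0 kN → base-metal shear.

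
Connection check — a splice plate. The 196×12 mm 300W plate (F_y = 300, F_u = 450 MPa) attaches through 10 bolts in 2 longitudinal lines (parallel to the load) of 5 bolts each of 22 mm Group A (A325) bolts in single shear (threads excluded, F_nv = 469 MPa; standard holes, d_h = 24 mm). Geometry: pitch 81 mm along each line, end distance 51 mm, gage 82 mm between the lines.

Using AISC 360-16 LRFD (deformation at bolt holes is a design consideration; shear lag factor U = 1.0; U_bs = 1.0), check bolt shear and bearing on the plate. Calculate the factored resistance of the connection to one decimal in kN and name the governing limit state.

Bolt shear: A_b = π(22)²/4 = 380.13 mm². φR_n = 0.75 × 469 × 380.13 × 10 × 1 = 1337.1 kN.
Bearing (12 mm plate, F_u = 450 MPa): end bolts L_c = 51 − 24/2 = 39, R_n = min(1.2×39×12×450, 2.4×22×12×450) = 252.72 kN/bolt; interior L_c = 81 − 24 = 57, R_n = 285.12 kN/bolt. φR_n = 0.75 × (2×252.72 + 8×285.12) = 2089.8 kN.
Governing: min(1337.1, 2089.8) = 1337.1 kN → bolt shear.

1337.1 kN (bolt shear governs)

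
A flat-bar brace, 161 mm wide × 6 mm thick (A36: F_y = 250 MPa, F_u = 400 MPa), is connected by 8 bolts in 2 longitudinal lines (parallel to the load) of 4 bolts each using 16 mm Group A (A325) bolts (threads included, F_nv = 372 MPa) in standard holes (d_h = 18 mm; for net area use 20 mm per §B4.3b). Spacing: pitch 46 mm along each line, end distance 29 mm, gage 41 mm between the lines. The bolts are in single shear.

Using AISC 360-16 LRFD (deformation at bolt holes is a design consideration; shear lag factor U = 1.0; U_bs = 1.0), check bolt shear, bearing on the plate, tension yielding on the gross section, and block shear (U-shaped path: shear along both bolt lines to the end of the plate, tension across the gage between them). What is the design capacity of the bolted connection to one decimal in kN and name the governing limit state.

217.4 kN (gross-section yield governs)

Bolt shear: A_b = π(16)²/4 = 201.06 mm². φR_n = 0.75 × 372 × 201.06 × 8 × 1 = 448.8 kN.
Bearing (6 mm plate, F_u = 400 MPa): end bolts L_c = 29 − 18/2 = 20, R_n = min(1.2×20×6×400, 2.4×16×6×400) = 57.6 kN/bolt; interior L_c = 46 − 18 = 28, R_n = 80.64 kN/bolt. φR_n = 0.75 × (2×57.6 + 6×80.64) = 449.3 kN.
Tension yield (gross): A_g = 161×6 = 966 mm². φR_n = 0.90 × 250 × 966 = 217.4 kN.
Block shear: shear path 2×[29+3×46] = 2×167 mm, A_gv = 2004, A_nv = 2×(167 − 3.5×20)×6 = 1164 mm²; tension across gage: (41 − 1×20)×6 = 126 mm². R_n = min(0.6×400×1164, 0.6×250×2004) + 1.0×400×126 = min(279.36, 300.6) + 50.4 = 329.76 kN. φR_n = 0.75 × 329.76 = 247.3 kN.
Governing: min(448.8, 449.3, 217.4, 247.3) = 217.4 kN → gross-section yield.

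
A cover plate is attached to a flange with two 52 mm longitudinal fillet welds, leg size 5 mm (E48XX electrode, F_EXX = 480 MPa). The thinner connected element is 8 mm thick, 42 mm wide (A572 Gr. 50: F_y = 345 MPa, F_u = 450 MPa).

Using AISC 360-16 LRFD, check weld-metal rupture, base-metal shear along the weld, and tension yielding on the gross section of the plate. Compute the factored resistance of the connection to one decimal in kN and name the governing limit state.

79.4 kN (weld metal governs)

Weld metal: throat = 0.707×5 = 3.535 mm, L = 2×52 = 104 mm. φR_n = 0.75 × 0.6 × 480 × 3.535 × 104 = 79.4 kN.
Base metal shear (8 mm plate): yield φR_n = 1.0×0.6×345×8×104 = 172.2 kN; rupture φR_n = 0.75×0.6×450×8×104 = 168.5 kN; take 168.5 kN (rupture).
Tension yield (gross): A_g = 42×8 = 336 mm². φR_n = 0.90 × 345 × 336 = 104.3 kN.
Governing: min(79.4, 168.5, 104.3) = 79.4 kN → weld metal.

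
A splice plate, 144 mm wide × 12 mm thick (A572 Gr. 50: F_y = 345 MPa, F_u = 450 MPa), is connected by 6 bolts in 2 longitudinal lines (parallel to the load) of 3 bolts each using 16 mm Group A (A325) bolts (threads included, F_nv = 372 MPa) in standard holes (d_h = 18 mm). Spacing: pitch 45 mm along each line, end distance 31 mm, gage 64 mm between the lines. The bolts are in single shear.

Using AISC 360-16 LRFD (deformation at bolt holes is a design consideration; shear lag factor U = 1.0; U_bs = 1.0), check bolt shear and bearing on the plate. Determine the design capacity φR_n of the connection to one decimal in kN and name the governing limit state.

336.6 kN (bolt shear governs)

Bolt shear: A_b = π(16)²/4 = 201.06 mm². φR_n = 0.75 × 372 × 201.06 × 6 × 1 = 336.6 kN.
Bearing (12 mm plate, F_u = 450 MPa): end bolts L_c = 31 − 18/2 = 22, R_n = min(1.2×22×12×450, 2.4×16×12×450) = 142.56 kN/bolt; interior L_c = 45 − 18 = 27, R_n = 174.96 kN/bolt. φR_n = 0.75 × (2×142.56 + 4×174.96) = 738.7 kN.
Governing: min(336.6, 738.7) = 336.6 kN → bolt shear.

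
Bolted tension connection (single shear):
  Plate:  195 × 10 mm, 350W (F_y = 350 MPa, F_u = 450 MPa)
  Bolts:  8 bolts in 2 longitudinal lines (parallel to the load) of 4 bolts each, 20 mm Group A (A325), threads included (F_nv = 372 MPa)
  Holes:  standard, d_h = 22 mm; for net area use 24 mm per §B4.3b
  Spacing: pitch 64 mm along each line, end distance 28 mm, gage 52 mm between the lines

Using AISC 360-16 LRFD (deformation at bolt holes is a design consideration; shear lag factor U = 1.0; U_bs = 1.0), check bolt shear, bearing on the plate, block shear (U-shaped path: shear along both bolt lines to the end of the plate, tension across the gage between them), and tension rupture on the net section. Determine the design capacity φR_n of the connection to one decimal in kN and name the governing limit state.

496.1 kN (net-section rupture governs)

Bolt shear: A_b = π(20)²/4 = 314.16 mm². φR_n = 0.75 × 372 × 314.16 × 8 × 1 = 701.2 kN.
Bearing (10 mm plate, F_u = 450 MPa): end bolts L_c = 28 − 22/2 = 17, R_n = min(1.2×17×10×450, 2.4×20×10×450) = 91.8 kN/bolt; interior L_c = 64 − 22 = 42, R_n = 216 kN/bolt. φR_n = 0.75 × (2×91.8 + 6×216) = 1109.7 kN.
Block shear: shear path 2×[28+3×64] = 2×220 mm, A_gv = 4400, A_nv = 2×(220 − 3.5×24)×10 = 2720 mm²; tension across gage: (52 − 1×24)×10 = 280 mm². R_n = min(0.6×450×2720, 0.6×350×4400) + 1.0×450×280 = min(734.4, 924) + 126 = 860.4 kN. φR_n = 0.75 × 860.4 = 645.3 kN.
Tension rupture (net): A_n = (195 − 2×24)×10 = 1470 mm² (U = 1.0, A_e = A_n). φR_n = 0.75 × 450 × 1470 = 496.1 kN.
Governing: min(701.2, 1109.7, 645.3, 496.1) = 496.1 kN → net-section rupture.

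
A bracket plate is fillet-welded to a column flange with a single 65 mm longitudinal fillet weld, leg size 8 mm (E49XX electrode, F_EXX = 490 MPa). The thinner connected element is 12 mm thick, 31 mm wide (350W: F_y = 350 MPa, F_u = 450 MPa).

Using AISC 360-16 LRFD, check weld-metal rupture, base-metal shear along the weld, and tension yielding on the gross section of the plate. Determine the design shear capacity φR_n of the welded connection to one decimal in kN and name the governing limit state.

81.1 kN (weld metal governs)

Weld metal: throat = 0.707×8 = 5.656 mm, L = 65 mm. φR_n = 0.75 × 0.6 × 490 × 5.656 × 65 = 81.1 kN.
Base metal shear (12 mm plate): yield φR_n = 1.0×0.6×350×12×65 = 163.8 kN; rupture φR_n = 0.75×0.6×450×12×65 = 158.0 kN; take 158.0 kN (rupture).
Tension yield (gross): A_g = 31×12 = 372 mm². φR_n = 0.90 × 350 × 372 = 117.2 kN.
Governing: min(81.1, 158.0, 117.2) = 81.1 kN → weld metal.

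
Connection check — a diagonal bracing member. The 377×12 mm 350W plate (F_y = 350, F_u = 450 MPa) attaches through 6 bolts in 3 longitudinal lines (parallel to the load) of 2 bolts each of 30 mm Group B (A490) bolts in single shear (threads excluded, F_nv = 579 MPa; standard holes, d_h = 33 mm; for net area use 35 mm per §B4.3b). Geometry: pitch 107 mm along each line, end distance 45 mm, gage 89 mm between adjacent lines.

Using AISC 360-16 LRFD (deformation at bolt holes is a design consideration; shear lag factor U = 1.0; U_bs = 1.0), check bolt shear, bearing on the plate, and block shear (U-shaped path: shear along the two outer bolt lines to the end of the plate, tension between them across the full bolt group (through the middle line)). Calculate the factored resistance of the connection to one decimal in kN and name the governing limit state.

921.0 kN (block shear governs)

Bolt shear: A_b = π(30)²/4 = 706.86 mm². φR_n = 0.75 × 579 × 706.86 × 6 × 1 = 1841.7 kN.
Bearing (12 mm plate, F_u = 450 MPa): end bolts L_c = 45 − 33/2 = 28.5, R_n = min(1.2×28.5×12×450, 2.4×30×12×450) = 184.68 kN/bolt; interior L_c = 107 − 33 = 74, R_n = 388.8 kN/bolt. φR_n = 0.75 × (3×184.68 + 3×388.8) = 1290.3 kN.
Block shear: shear path 2×[45+1×107] = 2×152 mm, A_gv = 3648, A_nv = 2×(152 − 1.5×35)×12 = 2388 mm²; tension across gage: (178 − 2×35)×12 = 1296 mm². R_n = min(0.6×450×2388, 0.6×350×3648) + 1.0×450×1296 = min(644.76, 766.08) + 583.2 = 1228 kN. φR_n = 0.75 × 1228 = 921.0 kN.
Governing: min(1841.7, 1290.3, 921.0) = 921.0 kN → block shear.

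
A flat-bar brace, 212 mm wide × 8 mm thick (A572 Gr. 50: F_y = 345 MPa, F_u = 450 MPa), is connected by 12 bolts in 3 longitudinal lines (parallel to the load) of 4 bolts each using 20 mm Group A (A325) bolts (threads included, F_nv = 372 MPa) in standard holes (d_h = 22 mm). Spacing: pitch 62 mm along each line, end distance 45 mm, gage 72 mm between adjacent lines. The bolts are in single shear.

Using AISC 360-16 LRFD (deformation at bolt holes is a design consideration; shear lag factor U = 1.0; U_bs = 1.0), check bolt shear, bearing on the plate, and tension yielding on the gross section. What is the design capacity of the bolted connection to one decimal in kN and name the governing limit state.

Bolt shear: A_b = π(20)²/4 = 314.16 mm². φR_n = 0.75 × 372 × 314.16 × 12 × 1 = 1051.8 kN.
Bearing (8 mm plate, F_u = 450 MPa): end bolts L_c = 45 − 22/2 = 34, R_n = min(1.2×34×8×450, 2.4×20×8×450) = 146.88 kN/bolt; interior L_c = 62 − 22 = 40, R_n = 172.8 kN/bolt. φR_n = 0.75 × (3×146.88 + 9×172.8) = 1496.9 kN.
Tension yield (gross): A_g = 212×8 = 1696 mm². φR_n = 0.90 × 345 × 1696 = 526.6 kN.
Governing: min(1051.8, 1496.9, 526.6) = 526.6 kN → gross-section yield.

526.6 kN (gross-section yield governs)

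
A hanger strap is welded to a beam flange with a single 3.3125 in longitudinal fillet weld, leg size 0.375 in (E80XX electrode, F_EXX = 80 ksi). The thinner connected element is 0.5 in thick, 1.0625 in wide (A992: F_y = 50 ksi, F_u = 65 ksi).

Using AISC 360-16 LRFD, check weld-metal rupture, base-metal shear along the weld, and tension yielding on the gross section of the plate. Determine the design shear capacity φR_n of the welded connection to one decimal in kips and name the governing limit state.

23.9 kips (gross-section yield governs)

Weld metal: throat = 0.707×0.375 = 0.26513 in, L = 3.3125 in. φR_n = 0.75 × 0.6 × 80 × 0.26513 × 3.3125 = 31.6 kips.
Base metal shear (0.5 in plate): yield φR_n = 1.0×0.6×50×0.5×3.3125 = 49.7 kips; rupture φR_n = 0.75×0.6×65×0.5×3.3125 = 48.4 kips; take 48.4 kips (rupture).
Tension yield (gross): A_g = 1.0625×0.5 = 0.53125 in². φR_n = 0.90 × 50 × 0.53125 = 23.9 kips.
Governing: min(31.6, 48.4, 23.9) = 23.9 kips → gross-section yield.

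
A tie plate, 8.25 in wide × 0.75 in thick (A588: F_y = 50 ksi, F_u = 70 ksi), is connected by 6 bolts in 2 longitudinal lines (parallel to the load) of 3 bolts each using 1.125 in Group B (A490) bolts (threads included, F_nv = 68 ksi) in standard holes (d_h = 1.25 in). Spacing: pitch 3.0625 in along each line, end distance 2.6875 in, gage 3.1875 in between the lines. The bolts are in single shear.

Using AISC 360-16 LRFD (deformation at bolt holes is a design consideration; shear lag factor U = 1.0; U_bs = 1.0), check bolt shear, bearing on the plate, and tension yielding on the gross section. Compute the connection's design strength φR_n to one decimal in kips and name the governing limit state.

278.4 kips (gross-section yield governs)

Bolt shear: A_b = π(1.125)²/4 = 0.99402 in². φR_n = 0.75 × 68 × 0.99402 × 6 × 1 = 304.2 kips.
Bearing (0.75 in plate, F_u = 70 ksi): end bolts L_c = 2.6875 − 1.25/2 = 2.0625, R_n = min(1.2×2.0625×0.75×70, 2.4×1.125×0.75×70) = 129.94 kips/bolt; interior L_c = 3.0625 − 1.25 = 1.8125, R_n = 114.19 kips/bolt. φR_n = 0.75 × (2×129.94 + 4×114.19) = 537.5 kips.
Tension yield (gross): A_g = 8.25×0.75 = 6.1875 in². φR_n = 0.90 × 50 × 6.1875 = 278.4 kips.
Governing: min(304.2, 537.5, 278.4) = 278.4 kips → gross-section yield.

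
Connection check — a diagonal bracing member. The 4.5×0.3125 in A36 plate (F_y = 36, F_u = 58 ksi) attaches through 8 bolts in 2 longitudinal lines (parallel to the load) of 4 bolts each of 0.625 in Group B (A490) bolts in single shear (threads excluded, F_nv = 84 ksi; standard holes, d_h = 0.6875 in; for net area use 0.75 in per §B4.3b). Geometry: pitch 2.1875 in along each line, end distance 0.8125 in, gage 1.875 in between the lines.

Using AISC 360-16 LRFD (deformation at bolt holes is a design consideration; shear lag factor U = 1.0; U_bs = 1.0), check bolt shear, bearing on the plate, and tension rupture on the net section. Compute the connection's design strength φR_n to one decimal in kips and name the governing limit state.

40.8 kips (net-section rupture governs)

Bolt shear: A_b = π(0.625)²/4 = 0.3068 in². φR_n = 0.75 × 84 × 0.3068 × 8 × 1 = 154.6 kips.
Bearing (0.3125 in plate, F_u = 58 ksi): end bolts L_c = 0.8125 − 0.6875/2 = 0.46875, R_n = min(1.2×0.46875×0.3125×58, 2.4×0.625×0.3125×58) = 10.195 kips/bolt; interior L_c = 2.1875 − 0.6875 = 1.5, R_n = 27.188 kips/bolt. φR_n = 0.75 × (2×10.195 + 6×27.188) = 137.6 kips.
Tension rupture (net): A_n = (4.5 − 2×0.75)×0.3125 = 0.9375 in² (U = 1.0, A_e = A_n). φR_n = 0.75 × 58 × 0.9375 = 40.8 kips.
Governing: min(154.6, 137.6, 40.8) = 40.8 kips → net-section rupture.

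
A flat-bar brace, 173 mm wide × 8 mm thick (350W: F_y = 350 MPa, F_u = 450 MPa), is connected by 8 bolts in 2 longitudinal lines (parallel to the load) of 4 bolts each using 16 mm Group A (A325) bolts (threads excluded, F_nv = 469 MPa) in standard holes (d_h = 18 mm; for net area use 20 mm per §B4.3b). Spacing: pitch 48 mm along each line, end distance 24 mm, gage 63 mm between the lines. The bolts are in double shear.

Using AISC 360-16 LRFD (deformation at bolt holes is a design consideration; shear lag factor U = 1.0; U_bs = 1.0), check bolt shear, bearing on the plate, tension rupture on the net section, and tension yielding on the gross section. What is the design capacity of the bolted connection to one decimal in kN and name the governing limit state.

359.1 kN (net-section rupture governs)

Bolt shear: A_b = π(16)²/4 = 201.06 mm². φR_n = 0.75 × 469 × 201.06 × 8 × 2 = 1131.6 kN.
Bearing (8 mm plate, F_u = 450 MPa): end bolts L_c = 24 − 18/2 = 15, R_n = min(1.2×15×8×450, 2.4×16×8×450) = 64.8 kN/bolt; interior L_c = 48 − 18 = 30, R_n = 129.6 kN/bolt. φR_n = 0.75 × (2×64.8 + 6×129.6) = 680.4 kN.
Tension rupture (net): A_n = (173 − 2×20)×8 = 1064 mm² (U = 1.0, A_e = A_n). φR_n = 0.75 × 450 × 1064 = 359.1 kN.
Tension yield (gross): A_g = 173×8 = 1384 mm². φR_n = 0.90 × 350 × 1384 = 436.0 kN.
Governing: min(1131.6, 680.4, 359.1, 436.0) = 359.1 kN → net-section rupture.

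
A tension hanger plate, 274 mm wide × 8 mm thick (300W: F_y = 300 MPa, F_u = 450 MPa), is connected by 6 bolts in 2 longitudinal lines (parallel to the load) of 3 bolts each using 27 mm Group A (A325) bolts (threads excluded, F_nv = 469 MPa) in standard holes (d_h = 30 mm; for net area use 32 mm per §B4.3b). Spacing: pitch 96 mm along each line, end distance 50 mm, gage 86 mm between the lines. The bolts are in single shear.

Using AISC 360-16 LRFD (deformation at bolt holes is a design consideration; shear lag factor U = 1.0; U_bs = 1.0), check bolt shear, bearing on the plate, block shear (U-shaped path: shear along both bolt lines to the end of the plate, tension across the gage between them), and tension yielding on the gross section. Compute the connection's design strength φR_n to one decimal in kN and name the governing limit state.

Bolt shear: A_b = π(27)²/4 = 572.56 mm². φR_n = 0.75 × 469 × 572.56 × 6 × 1 = 1208.4 kN.
Bearing (8 mm plate, F_u = 450 MPa): end bolts L_c = 50 − 30/2 = 35, R_n = min(1.2×35×8×450, 2.4×27×8×450) = 151.2 kN/bolt; interior L_c = 96 − 30 = 66, R_n = 233.28 kN/bolt. φR_n = 0.75 × (2×151.2 + 4×233.28) = 926.6 kN.
Block shear: shear path 2×[50+2×96] = 2×242 mm, A_gv = 3872, A_nv = 2×(242 − 2.5×32)×8 = 2592 mm²; tension across gage: (86 − 1×32)×8 = 432 mm². R_n = min(0.6×450×2592, 0.6×300×3872) + 1.0×450×432 = min(699.84, 696.96) + 194.4 = 891.36 kN. φR_n = 0.75 × 891.36 = 668.5 kN.
Tension yield (gross): A_g = 274×8 = 2192 mm². φR_n = 0.90 × 300 × 2192 = 591.8 kN.
Governing: min(1208.4, 926.6, 668.5, 591.8) = 591.8 kN → gross-section yield.

591.8 kN (gross-section yield governs)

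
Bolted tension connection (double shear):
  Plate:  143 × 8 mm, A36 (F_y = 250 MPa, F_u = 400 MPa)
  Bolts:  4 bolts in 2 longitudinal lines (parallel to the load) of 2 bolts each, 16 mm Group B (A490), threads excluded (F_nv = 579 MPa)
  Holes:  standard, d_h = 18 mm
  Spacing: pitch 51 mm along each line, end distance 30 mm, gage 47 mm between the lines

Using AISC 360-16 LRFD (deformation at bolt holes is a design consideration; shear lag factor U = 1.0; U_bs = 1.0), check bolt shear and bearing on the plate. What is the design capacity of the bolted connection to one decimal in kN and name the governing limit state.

305.3 kN (bearing governs)

Bolt shear: A_b = π(16)²/4 = 201.06 mm². φR_n = 0.75 × 579 × 201.06 × 4 × 2 = 698.5 kN.
Bearing (8 mm plate, F_u = 400 MPa): end bolts L_c = 30 − 18/2 = 21, R_n = min(1.2×21×8×400, 2.4×16×8×400) = 80.64 kN/bolt; interior L_c = 51 − 18 = 33, R_n = 122.88 kN/bolt. φR_n = 0.75 × (2×80.64 + 2×122.88) = 305.3 kN.
Governing: min(698.5, 305.3) = 305.3 kN → bearing.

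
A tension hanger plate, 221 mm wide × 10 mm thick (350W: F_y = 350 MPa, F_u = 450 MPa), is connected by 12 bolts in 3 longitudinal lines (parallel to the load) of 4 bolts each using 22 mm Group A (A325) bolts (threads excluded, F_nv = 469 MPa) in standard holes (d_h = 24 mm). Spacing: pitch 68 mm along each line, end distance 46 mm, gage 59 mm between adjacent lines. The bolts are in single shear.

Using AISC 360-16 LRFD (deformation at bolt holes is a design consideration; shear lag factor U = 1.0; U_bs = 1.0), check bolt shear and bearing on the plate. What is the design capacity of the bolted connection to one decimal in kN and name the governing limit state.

Bolt shear: A_b = π(22)²/4 = 380.13 mm². φR_n = 0.75 × 469 × 380.13 × 12 × 1 = 1604.5 kN.
Bearing (10 mm plate, F_u = 450 MPa): end bolts L_c = 46 − 24/2 = 34, R_n = min(1.2×34×10×450, 2.4×22×10×450) = 183.6 kN/bolt; interior L_c = 68 − 24 = 44, R_n = 237.6 kN/bolt. φR_n = 0.75 × (3×183.6 + 9×237.6) = 2016.9 kN.
Governing: min(1604.5, 2016.9) = 1604.5 kN → bolt shear.

1604.5 kN (bolt shear governs)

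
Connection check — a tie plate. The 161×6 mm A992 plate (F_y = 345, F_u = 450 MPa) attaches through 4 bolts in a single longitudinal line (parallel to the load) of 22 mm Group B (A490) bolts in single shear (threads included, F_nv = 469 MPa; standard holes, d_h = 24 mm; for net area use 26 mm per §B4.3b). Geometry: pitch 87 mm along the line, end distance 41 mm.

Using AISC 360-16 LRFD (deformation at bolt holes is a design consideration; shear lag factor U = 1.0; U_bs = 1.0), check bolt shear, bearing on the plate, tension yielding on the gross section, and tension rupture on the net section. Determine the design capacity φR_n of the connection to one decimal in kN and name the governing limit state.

273.4 kN (net-section rupture governs)

Bolt shear: A_b = π(22)²/4 = 380.13 mm². φR_n = 0.75 × 469 × 380.13 × 4 × 1 = 534.8 kN.
Bearing (6 mm plate, F_u = 450 MPa): end bolts L_c = 41 − 24/2 = 29, R_n = min(1.2×29×6×450, 2.4×22×6×450) = 93.96 kN/bolt; interior L_c = 87 − 24 = 63, R_n = 142.56 kN/bolt. φR_n = 0.75 × (1×93.96 + 3×142.56) = 391.2 kN.
Tension yield (gross): A_g = 161×6 = 966 mm². φR_n = 0.90 × 345 × 966 = 299.9 kN.
Tension rupture (net): A_n = (161 − 1×26)×6 = 810 mm² (U = 1.0, A_e = A_n). φR_n = 0.75 × 450 × 810 = 273.4 kN.
Governing: min(534.8, 391.2, 299.9, 273.4) = 273.4 kN → net-section rupture.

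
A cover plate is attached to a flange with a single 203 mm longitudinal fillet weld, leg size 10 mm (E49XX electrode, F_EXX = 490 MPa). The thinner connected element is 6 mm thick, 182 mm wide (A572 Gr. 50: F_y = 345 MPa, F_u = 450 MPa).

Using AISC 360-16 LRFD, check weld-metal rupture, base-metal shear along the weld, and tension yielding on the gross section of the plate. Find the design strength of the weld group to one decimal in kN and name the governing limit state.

Weld metal: throat = 0.707×10 = 7.07 mm, L = 203 mm. φR_n = 0.75 × 0.6 × 490 × 7.07 × 203 = 316.5 kN.
Base metal shear (6 mm plate): yield φR_n = 1.0×0.6×345×6×203 = 252.1 kN; rupture φR_n = 0.75×0.6×450×6×203 = 246.6 kN; take 246.6 kN (rupture).
Tension yield (gross): A_g = 182×6 = 1092 mm². φR_n = 0.90 × 345 × 1092 = 339.1 kN.
Governing: min(316.5, 246.6, 339.1) = 246.6 kN → base-metal shear.

246.6 kN (base-metal shear governs)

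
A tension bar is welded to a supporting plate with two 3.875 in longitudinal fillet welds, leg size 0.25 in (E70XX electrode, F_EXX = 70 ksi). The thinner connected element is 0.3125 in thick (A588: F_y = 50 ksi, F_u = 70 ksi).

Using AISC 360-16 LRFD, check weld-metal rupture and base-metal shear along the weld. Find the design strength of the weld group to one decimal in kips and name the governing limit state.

Weld metal: throat = 0.707×0.25 = 0.17675 in, L = 2×3.875 = 7.75 in. φR_n = 0.75 × 0.6 × 70 × 0.17675 × 7.75 = 43.1 kips.
Base metal shear (0.3125 in plate): yield φR_n = 1.0×0.6×50×0.3125×7.75 = 72.7 kips; rupture φR_n = 0.75×0.6×70×0.3125×7.75 = 76.3 kips; take 72.7 kips (yield).
Governing: min(43.1, 72.7) = 43.1 kips → weld metal.

43.1 kips (weld metal governs)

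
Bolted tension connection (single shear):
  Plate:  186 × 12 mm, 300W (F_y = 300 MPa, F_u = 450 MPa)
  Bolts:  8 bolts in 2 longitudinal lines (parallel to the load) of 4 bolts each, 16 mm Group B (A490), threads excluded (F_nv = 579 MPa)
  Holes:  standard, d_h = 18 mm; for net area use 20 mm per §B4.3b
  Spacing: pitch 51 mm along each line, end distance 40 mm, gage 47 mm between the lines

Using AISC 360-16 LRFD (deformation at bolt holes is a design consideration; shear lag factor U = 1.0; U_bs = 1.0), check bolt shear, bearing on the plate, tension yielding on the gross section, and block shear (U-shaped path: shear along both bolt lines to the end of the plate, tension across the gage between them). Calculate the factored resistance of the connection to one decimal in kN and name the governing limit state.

602.6 kN (gross-section yield governs)

Bolt shear: A_b = π(16)²/4 = 201.06 mm². φR_n = 0.75 × 579 × 201.06 × 8 × 1 = 698.5 kN.
Bearing (12 mm plate, F_u = 450 MPa): end bolts L_c = 40 − 18/2 = 31, R_n = min(1.2×31×12×450, 2.4×16×12×450) = 200.88 kN/bolt; interior L_c = 51 − 18 = 33, R_n = 207.36 kN/bolt. φR_n = 0.75 × (2×200.88 + 6×207.36) = 1234.4 kN.
Tension yield (gross): A_g = 186×12 = 2232 mm². φR_n = 0.90 × 300 × 2232 = 602.6 kN.
Block shear: shear path 2×[40+3×51] = 2×193 mm, A_gv = 4632, A_nv = 2×(193 − 3.5×20)×12 = 2952 mm²; tension across gage: (47 − 1×20)×12 = 324 mm². R_n = min(0.6×450×2952, 0.6×300×4632) + 1.0×450×324 = min(797.04, 833.76) + 145.8 = 942.84 kN. φR_n = 0.75 × 942.84 = 707.1 kN.
Governing: min(698.5, 1234.4, 602.6, 707.1) = 602.6 kN → gross-section yield.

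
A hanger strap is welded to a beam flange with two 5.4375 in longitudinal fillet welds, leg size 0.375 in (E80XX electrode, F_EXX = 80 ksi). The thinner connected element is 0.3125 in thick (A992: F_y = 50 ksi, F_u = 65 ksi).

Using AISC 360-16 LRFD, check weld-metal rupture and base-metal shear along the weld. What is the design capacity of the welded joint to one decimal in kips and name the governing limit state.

99.4 kips (base-metal shear governs)

Weld metal: throat = 0.707×0.375 = 0.26513 in, L = 2×5.4375 = 10.875 in. φR_n = 0.75 × 0.6 × 80 × 0.26513 × 10.875 = 103.8 kips.
Base metal shear (0.3125 in plate): yield φR_n = 1.0×0.6×50×0.3125×10.875 = 102.0 kips; rupture φR_n = 0.75×0.6×65×0.3125×10.875 = 99.4 kips; take 99.4 kips (rupture).
Governing: min(103.8, 99.4) = 99.4 kips → base-metal shear.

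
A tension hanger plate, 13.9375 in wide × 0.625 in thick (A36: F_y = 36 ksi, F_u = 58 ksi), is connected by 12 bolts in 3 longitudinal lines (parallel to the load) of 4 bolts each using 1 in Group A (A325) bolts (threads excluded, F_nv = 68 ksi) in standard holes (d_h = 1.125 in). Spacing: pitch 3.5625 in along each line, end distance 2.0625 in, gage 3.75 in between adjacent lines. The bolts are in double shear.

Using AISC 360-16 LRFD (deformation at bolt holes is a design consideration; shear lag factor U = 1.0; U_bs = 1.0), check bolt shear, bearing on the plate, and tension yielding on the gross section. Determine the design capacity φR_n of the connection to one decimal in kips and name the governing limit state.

Bolt shear: A_b = π(1)²/4 = 0.7854 in². φR_n = 0.75 × 68 × 0.7854 × 12 × 2 = 961.3 kips.
Bearing (0.625 in plate, F_u = 58 ksi): end bolts L_c = 2.0625 − 1.125/2 = 1.5, R_n = min(1.2×1.5×0.625×58, 2.4×1×0.625×58) = 65.25 kips/bolt; interior L_c = 3.5625 − 1.125 = 2.4375, R_n = 87 kips/bolt. φR_n = 0.75 × (3×65.25 + 9×87) = 734.1 kips.
Tension yield (gross): A_g = 13.9375×0.625 = 8.7109 in². φR_n = 0.90 × 36 × 8.7109 = 282.2 kips.
Governing: min(961.3, 734.1, 282.2) = 282.2 kips → gross-section yield.

282.2 kips (gross-section yield governs)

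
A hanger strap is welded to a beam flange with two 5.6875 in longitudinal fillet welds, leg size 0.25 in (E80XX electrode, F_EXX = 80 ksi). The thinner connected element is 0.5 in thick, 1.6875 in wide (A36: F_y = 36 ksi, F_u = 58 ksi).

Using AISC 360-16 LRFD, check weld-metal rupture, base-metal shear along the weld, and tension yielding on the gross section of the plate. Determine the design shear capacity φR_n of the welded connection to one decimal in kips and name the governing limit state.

Weld metal: throat = 0.707×0.25 = 0.17675 in, L = 2×5.6875 = 11.375 in. φR_n = 0.75 × 0.6 × 80 × 0.17675 × 11.375 = 72.4 kips.
Base metal shear (0.5 in plate): yield φR_n = 1.0×0.6×36×0.5×11.375 = 122.9 kips; rupture φR_n = 0.75×0.6×58×0.5×11.375 = 148.4 kips; take 122.9 kips (yield).
Tension yield (gross): A_g = 1.6875×0.5 = 0.84375 in². φR_n = 0.90 × 36 × 0.84375 = 27.3 kips.
Governing: min(72.4, 122.9, 27.3) = 27.3 kips → gross-section yield.

27.3 kips (gross-section yield governs)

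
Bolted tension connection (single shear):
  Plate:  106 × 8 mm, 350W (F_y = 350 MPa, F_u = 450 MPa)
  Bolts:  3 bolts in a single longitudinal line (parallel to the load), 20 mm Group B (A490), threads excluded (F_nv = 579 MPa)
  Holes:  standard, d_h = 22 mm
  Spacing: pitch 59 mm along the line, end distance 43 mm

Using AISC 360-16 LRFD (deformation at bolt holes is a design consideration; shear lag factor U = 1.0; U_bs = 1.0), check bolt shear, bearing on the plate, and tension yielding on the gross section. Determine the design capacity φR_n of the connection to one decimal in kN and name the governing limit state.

Bolt shear: A_b = π(20)²/4 = 314.16 mm². φR_n = 0.75 × 579 × 314.16 × 3 × 1 = 409.3 kN.
Bearing (8 mm plate, F_u = 450 MPa): end bolts L_c = 43 − 22/2 = 32, R_n = min(1.2×32×8×450, 2.4×20×8×450) = 138.24 kN/bolt; interior L_c = 59 − 22 = 37, R_n = 159.84 kN/bolt. φR_n = 0.75 × (1×138.24 + 2×159.84) = 343.4 kN.
Tension yield (gross): A_g = 106×8 = 848 mm². φR_n = 0.90 × 350 × 848 = 267.1 kN.
Governing: min(409.3, 343.4, 267.1) = 267.1 kN → gross-section yield.

267.1 kN (gross-section yield governs)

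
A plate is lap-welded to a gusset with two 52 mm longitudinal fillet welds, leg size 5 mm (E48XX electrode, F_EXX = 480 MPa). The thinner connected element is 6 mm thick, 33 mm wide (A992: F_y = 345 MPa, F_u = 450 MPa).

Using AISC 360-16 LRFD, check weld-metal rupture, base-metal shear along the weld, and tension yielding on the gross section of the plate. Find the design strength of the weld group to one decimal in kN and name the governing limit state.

61.5 kN (gross-section yield governs)

Weld metal: throat = 0.707×5 = 3.535 mm, L = 2×52 = 104 mm. φR_n = 0.75 × 0.6 × 480 × 3.535 × 104 = 79.4 kN.
Base metal shear (6 mm plate): yield φR_n = 1.0×0.6×345×6×104 = 129.2 kN; rupture φR_n = 0.75×0.6×450×6×104 = 126.4 kN; take 126.4 kN (rupture).
Tension yield (gross): A_g = 33×6 = 198 mm². φR_n = 0.90 × 345 × 198 = 61.5 kN.
Governing: min(79.4, 126.4, 61.5) = 61.5 kN → gross-section yield.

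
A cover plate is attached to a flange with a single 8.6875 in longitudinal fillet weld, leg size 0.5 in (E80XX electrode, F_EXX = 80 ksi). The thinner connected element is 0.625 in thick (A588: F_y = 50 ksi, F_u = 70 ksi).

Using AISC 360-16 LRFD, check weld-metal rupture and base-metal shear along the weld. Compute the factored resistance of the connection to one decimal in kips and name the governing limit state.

Weld metal: throat = 0.707×0.5 = 0.3535 in, L = 8.6875 in. φR_n = 0.75 × 0.6 × 80 × 0.3535 × 8.6875 = 110.6 kips.
Base metal shear (0.625 in plate): yield φR_n = 1.0×0.6×50×0.625×8.6875 = 162.9 kips; rupture φR_n = 0.75×0.6×70×0.625×8.6875 = 171.0 kips; take 162.9 kips (yield).
Governing: min(110.6, 162.9) = 110.6 kips → weld metal.

110.6 kips (weld metal governs)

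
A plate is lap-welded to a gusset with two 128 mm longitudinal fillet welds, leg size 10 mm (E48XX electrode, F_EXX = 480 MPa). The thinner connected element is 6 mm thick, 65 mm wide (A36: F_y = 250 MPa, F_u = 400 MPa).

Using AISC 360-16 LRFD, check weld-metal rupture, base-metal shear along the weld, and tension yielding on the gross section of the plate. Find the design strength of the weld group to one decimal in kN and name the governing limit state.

Weld metal: throat = 0.707×10 = 7.07 mm, L = 2×128 = 256 mm. φR_n = 0.75 × 0.6 × 480 × 7.07 × 256 = 390.9 kN.
Base metal shear (6 mm plate): yield φR_n = 1.0×0.6×250×6×256 = 230.4 kN; rupture φR_n = 0.75×0.6×400×6×256 = 276.5 kN; take 230.4 kN (yield).
Tension yield (gross): A_g = 65×6 = 390 mm². φR_n = 0.90 × 250 × 390 = 87.8 kN.
Governing: min(390.9, 230.4, 87.8) = 87.8 kN → gross-section yield.

87.8 kN (gross-section yield governs)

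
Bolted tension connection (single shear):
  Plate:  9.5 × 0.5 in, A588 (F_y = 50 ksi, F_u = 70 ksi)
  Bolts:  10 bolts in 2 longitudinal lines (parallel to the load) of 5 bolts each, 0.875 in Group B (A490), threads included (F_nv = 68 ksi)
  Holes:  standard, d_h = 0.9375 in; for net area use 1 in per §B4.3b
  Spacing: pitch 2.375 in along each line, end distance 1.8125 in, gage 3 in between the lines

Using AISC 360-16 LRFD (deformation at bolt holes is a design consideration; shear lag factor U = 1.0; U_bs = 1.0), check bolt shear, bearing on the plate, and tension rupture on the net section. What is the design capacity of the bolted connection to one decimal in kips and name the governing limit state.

196.9 kips (net-section rupture governs)

Bolt shear: A_b = π(0.875)²/4 = 0.60132 in². φR_n = 0.75 × 68 × 0.60132 × 10 × 1 = 306.7 kips.
Bearing (0.5 in plate, F_u = 70 ksi): end bolts L_c = 1.8125 − 0.9375/2 = 1.34375, R_n = min(1.2×1.34375×0.5×70, 2.4×0.875×0.5×70) = 56.438 kips/bolt; interior L_c = 2.375 − 0.9375 = 1.4375, R_n = 60.375 kips/bolt. φR_n = 0.75 × (2×56.438 + 8×60.375) = 446.9 kips.
Tension rupture (net): A_n = (9.5 − 2×1)×0.5 = 3.75 in² (U = 1.0, A_e = A_n). φR_n = 0.75 × 70 × 3.75 = 196.9 kips.
Governing: min(306.7, 446.9, 196.9) = 196.9 kips → net-section rupture.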